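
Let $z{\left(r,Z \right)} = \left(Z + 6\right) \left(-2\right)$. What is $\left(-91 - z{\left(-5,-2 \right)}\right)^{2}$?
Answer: $6889$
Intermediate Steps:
$z{\left(r,Z \right)} = -12 - 2 Z$ ($z{\left(r,Z \right)} = \left(6 + Z\right) \left(-2\right) = -12 - 2 Z$)
$\left(-91 - z{\left(-5,-2 \right)}\right)^{2} = \left(-91 - \left(-12 - -4\right)\right)^{2} = \left(-91 - \left(-12 + 4\right)\right)^{2} = \left(-91 - -8\right)^{2} = \left(-91 + 8\right)^{2} = \left(-83\right)^{2} = 6889$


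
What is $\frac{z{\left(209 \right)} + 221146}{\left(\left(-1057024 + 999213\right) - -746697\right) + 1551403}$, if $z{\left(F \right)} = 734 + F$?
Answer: $\frac{222089}{2240289} \approx 0.099134$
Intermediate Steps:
$\frac{z{\left(209 \right)} + 221146}{\left(\left(-1057024 + 999213\right) - -746697\right) + 1551403} = \frac{\left(734 + 209\right) + 221146}{\left(\left(-1057024 + 999213\right) - -746697\right) + 1551403} = \frac{943 + 221146}{\left(-57811 + 746697\right) + 1551403} = \frac{222089}{688886 + 1551403} = \frac{222089}{2240289}$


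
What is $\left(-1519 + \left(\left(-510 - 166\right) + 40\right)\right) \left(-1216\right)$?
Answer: $2620480$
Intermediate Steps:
$\left(-1519 + \left(\left(-510 - 166\right) + 40\right)\right) \left(-1216\right) = \left(-1519 + \left(-676 + 40\right)\right) \left(-1216\right) = \left(-1519 - 636\right) \left(-1216\right) = \left(-2155\right) \left(-1216\right) = 2620480$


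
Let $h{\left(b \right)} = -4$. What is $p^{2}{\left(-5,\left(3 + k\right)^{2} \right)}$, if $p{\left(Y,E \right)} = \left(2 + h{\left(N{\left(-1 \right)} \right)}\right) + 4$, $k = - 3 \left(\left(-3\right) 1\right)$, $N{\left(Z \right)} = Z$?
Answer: $4$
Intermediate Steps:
$k = 9$ ($k = \left(-3\right) \left(-3\right) = 9$)
$p{\left(Y,E \right)} = 2$ ($p{\left(Y,E \right)} = \left(2 - 4\right) + 4 = -2 + 4 = 2$)
$p^{2}{\left(-5,\left(3 + k\right)^{2} \right)} = 2^{2} = 4$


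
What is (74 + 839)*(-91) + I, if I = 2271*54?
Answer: 39551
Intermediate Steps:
I = 122634
(74 + 839)*(-91) + I = (74 + 839)*(-91) + 122634 = 913*(-91) + 122634 = -83083 + 122634 = 39551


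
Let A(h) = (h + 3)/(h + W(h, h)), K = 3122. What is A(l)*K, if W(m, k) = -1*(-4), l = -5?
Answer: 6244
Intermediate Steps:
W(m, k) = 4
A(h) = (3 + h)/(4 + h) (A(h) = (h + 3)/(h + 4) = (3 + h)/(4 + h))
A(l)*K = ((3 - 5)/(4 - 5))*3122 = (-2/(-1))*3122 = -1*(-2)*3122 = 2*3122 = 6244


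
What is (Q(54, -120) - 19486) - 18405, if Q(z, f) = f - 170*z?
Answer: -47191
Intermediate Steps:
(Q(54, -120) - 19486) - 18405 = ((-120 - 170*54) - 19486) - 18405 = ((-120 - 9180) - 19486) - 18405 = (-9300 - 19486) - 18405 = -28786 - 18405 = -47191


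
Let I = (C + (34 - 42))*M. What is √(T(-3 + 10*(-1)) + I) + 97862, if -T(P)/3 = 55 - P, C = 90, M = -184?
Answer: 97862 + 2*I*√3823 ≈ 97862.0 + 123.66*I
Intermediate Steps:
I = -15088 (I = (90 + (34 - 42))*(-184) = (90 - 8)*(-184) = 82*(-184) = -15088)
T(P) = -165 + 3*P (T(P) = -3*(55 - P) = -165 + 3*P)
√(T(-3 + 10*(-1)) + I) + 97862 = √((-165 + 3*(-3 + 10*(-1))) - 15088) + 97862 = √((-165 + 3*(-3 - 10)) - 15088) + 97862 = √((-165 + 3*(-13)) - 15088) + 97862 = √((-165 - 39) - 15088) + 97862 = √(-204 - 15088) + 97862 = √(-15292) + 97862 = 2*I*√3823 + 97862 = 97862 + 2*I*√3823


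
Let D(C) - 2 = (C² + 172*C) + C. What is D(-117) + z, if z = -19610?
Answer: -26160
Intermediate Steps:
D(C) = 2 + C² + 173*C (D(C) = 2 + ((C² + 172*C) + C) = 2 + (C² + 173*C) = 2 + C² + 173*C)
D(-117) + z = (2 + (-117)² + 173*(-117)) - 19610 = (2 + 13689 - 20241) - 19610 = -6550 - 19610 = -26160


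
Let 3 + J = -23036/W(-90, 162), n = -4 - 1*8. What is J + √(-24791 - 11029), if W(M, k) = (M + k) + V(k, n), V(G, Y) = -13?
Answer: -23213/59 + 6*I*√995 ≈ -393.44 + 189.26*I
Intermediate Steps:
n = -12 (n = -4 - 8 = -12)
W(M, k) = -13 + M + k (W(M, k) = (M + k) - 13 = -13 + M + k)
J = -23213/59 (J = -3 - 23036/(-13 - 90 + 162) = -3 - 23036/59 = -23213/59 ≈ -393.44)
J + √(-24791 - 11029) = -23213/59 + √(-24791 - 11029) = -23213/59 + √(-35820) = -23213/59 + 6*I*√995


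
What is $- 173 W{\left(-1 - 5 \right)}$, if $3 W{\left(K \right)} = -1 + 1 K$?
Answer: $\frac{1211}{3} \approx 403.67$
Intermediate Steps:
$W{\left(K \right)} = - \frac{1}{3} + \frac{K}{3}$ ($W{\left(K \right)} = \frac{-1 + 1 K}{3} = \frac{-1 + K}{3} = - \frac{1}{3} + \frac{K}{3}$)
$- 173 W{\left(-1 - 5 \right)} = - 173 \left(- \frac{1}{3} + \frac{-1 - 5}{3}\right) = - 173 \left(- \frac{1}{3} + \frac{1}{3} \left(-6\right)\right) = - 173 \left(- \frac{1}{3} - 2\right) = \left(-173\right) \left(- \frac{7}{3}\right) = \frac{1211}{3}$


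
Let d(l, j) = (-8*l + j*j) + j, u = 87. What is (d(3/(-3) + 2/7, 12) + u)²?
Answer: 3031081/49 ≈ 61859.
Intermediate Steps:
d(l, j) = j + j² - 8*l (d(l, j) = (-8*l + j²) + j = (j² - 8*l) + j = j + j² - 8*l)
(d(3/(-3) + 2/7, 12) + u)² = ((12 + 12² - 8*(3/(-3) + 2/7)) + 87)² = ((12 + 144 - 8*(3*(-⅓) + 2*(⅐))) + 87)² = ((12 + 144 - 8*(-1 + 2/7)) + 87)² = ((12 + 144 - 8*(-5/7)) + 87)² = ((12 + 144 + 40/7) + 87)² = (1132/7 + 87)² = (1741/7)² = 3031081/49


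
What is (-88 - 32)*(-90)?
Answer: 10800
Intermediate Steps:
(-88 - 32)*(-90) = -120*(-90) = 10800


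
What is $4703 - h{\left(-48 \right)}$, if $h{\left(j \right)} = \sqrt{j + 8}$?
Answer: $4703 - 2 i \sqrt{10} \approx 4703.0 - 6.3246 i$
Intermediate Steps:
$h{\left(j \right)} = \sqrt{8 + j}$
$4703 - h{\left(-48 \right)} = 4703 - \sqrt{8 - 48} = 4703 - \sqrt{-40} = 4703 - 2 i \sqrt{10}$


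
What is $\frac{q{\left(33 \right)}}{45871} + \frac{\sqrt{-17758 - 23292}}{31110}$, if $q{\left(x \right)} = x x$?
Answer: $\frac{1089}{45871} + \frac{i \sqrt{1642}}{6222} \approx 0.023741 + 0.0065126 i$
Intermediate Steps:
$q{\left(x \right)} = x^{2}$
$\frac{q{\left(33 \right)}}{45871} + \frac{\sqrt{-17758 - 23292}}{31110} = \frac{33^{2}}{45871} + \frac{\sqrt{-17758 - 23292}}{31110} = 1089 \cdot \frac{1}{45871} + \sqrt{-41050} \cdot \frac{1}{31110} = \frac{1089}{45871} + 5 i \sqrt{1642} \cdot \frac{1}{31110} = \frac{1089}{45871} + \frac{i \sqrt{1642}}{6222}$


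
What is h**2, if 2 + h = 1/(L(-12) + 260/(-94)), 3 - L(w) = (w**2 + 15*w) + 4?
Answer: 8898289/2295225 ≈ 3.8769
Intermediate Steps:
L(w) = -1 - w**2 - 15*w (L(w) = 3 - ((w**2 + 15*w) + 4) = 3 - (4 + w**2 + 15*w) = 3 + (-4 - w**2 - 15*w) = -1 - w**2 - 15*w)
h = -2983/1515 (h = -2 + 1/((-1 - 1*(-12)**2 - 15*(-12)) + 260/(-94)) = -2 + 1/((-1 - 1*144 + 180) + 260*(-1/94)) = -2 + 1/((-1 - 144 + 180) - 130/47) = -2 + 1/(35 - 130/47) = -2 + 1/(1515/47) = -2 + 47/1515 = -2983/1515 ≈ -1.9690)
h**2 = (-2983/1515)**2 = 8898289/2295225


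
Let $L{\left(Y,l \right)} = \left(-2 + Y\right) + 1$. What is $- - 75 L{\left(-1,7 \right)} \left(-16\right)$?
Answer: $2400$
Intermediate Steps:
$L{\left(Y,l \right)} = -1 + Y$
$- - 75 L{\left(-1,7 \right)} \left(-16\right) = - - 75 \left(-1 - 1\right) \left(-16\right) = - \left(-75\right) \left(-2\right) \left(-16\right) = - 150 \left(-16\right) = \left(-1\right) \left(-2400\right) = 2400$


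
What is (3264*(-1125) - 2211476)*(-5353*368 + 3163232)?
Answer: -7020916648128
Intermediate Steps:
(3264*(-1125) - 2211476)*(-5353*368 + 3163232) = (-3672000 - 2211476)*(-1969904 + 3163232) = -5883476*1193328 = -7020916648128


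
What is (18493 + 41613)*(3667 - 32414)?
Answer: -1727867182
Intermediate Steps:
(18493 + 41613)*(3667 - 32414) = 60106*(-28747) = -1727867182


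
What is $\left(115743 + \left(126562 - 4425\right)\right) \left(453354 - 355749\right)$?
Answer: $23218277400$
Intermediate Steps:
$\left(115743 + \left(126562 - 4425\right)\right) \left(453354 - 355749\right) = \left(115743 + 122137\right) 97605 = 237880 \cdot 97605 = 23218277400$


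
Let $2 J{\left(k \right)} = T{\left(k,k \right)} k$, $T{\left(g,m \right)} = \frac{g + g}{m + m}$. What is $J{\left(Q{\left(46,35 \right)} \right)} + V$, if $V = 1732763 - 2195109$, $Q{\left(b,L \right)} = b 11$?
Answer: $-462093$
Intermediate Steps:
$Q{\left(b,L \right)} = 11 b$
$V = -462346$
$T{\left(g,m \right)} = \frac{g}{m}$ ($T{\left(g,m \right)} = \frac{2 g}{2 m} = 2 g \frac{1}{2 m} = \frac{g}{m}$)
$J{\left(k \right)} = \frac{k}{2}$ ($J{\left(k \right)} = \frac{\frac{k}{k} k}{2} = \frac{1 k}{2} = \frac{k}{2}$)
$J{\left(Q{\left(46,35 \right)} \right)} + V = \frac{11 \cdot 46}{2} - 462346 = \frac{1}{2} \cdot 506 - 462346 = 253 - 462346 = -462093$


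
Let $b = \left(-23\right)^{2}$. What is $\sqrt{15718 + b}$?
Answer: $\sqrt{16247} \approx 127.46$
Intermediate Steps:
$b = 529$
$\sqrt{15718 + b} = \sqrt{15718 + 529} = \sqrt{16247}$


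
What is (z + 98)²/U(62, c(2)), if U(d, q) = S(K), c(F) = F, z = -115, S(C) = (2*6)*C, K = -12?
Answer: -289/144 ≈ -2.0069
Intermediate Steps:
S(C) = 12*C
U(d, q) = -144 (U(d, q) = 12*(-12) = -144)
(z + 98)²/U(62, c(2)) = (-115 + 98)²/(-144) = (-17)²*(-1/144) = 289*(-1/144) = -289/144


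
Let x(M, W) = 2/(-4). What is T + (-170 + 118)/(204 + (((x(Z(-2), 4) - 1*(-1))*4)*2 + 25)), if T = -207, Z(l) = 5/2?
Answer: -48283/233 ≈ -207.22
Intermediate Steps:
Z(l) = 5/2 (Z(l) = 5*(½) = 5/2)
x(M, W) = -½ (x(M, W) = 2*(-¼) = -½)
T + (-170 + 118)/(204 + (((x(Z(-2), 4) - 1*(-1))*4)*2 + 25)) = -207 + (-170 + 118)/(204 + (((-½ - 1*(-1))*4)*2 + 25)) = -207 - 52/(204 + (((-½ + 1)*4)*2 + 25)) = -207 - 52/(204 + (((½)*4)*2 + 25)) = -207 - 52/(204 + (2*2 + 25)) = -207 - 52/(204 + (4 + 25)) = -207 - 52/(204 + 29) = -207 - 52/233 = -48283/233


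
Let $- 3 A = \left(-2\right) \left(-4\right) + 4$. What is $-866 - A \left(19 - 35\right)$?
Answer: $-930$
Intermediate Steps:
$A = -4$ ($A = - \frac{\left(-2\right) \left(-4\right) + 4}{3} = - \frac{8 + 4}{3} = \left(- \frac{1}{3}\right) 12 = -4$)
$-866 - A \left(19 - 35\right) = -866 - - 4 \left(19 - 35\right) = -866 - \left(-4\right) \left(-16\right) = -866 - 64 = -930$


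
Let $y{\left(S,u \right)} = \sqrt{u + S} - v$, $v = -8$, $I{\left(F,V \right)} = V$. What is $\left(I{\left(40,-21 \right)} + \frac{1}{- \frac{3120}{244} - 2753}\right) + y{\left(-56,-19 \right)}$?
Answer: $- \frac{2193330}{168713} + 5 i \sqrt{3} \approx -13.0 + 8.6602 i$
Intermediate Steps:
$y{\left(S,u \right)} = 8 + \sqrt{S + u}$ ($y{\left(S,u \right)} = \sqrt{u + S} - -8 = \sqrt{S + u} + 8 = 8 + \sqrt{S + u}$)
$\left(I{\left(40,-21 \right)} + \frac{1}{- \frac{3120}{244} - 2753}\right) + y{\left(-56,-19 \right)} = \left(-21 + \frac{1}{- \frac{3120}{244} - 2753}\right) + \left(8 + \sqrt{-56 - 19}\right) = \left(-21 + \frac{1}{\left(-3120\right) \frac{1}{244} - 2753}\right) + \left(8 + \sqrt{-75}\right) = \left(-21 + \frac{1}{- \frac{780}{61} - 2753}\right) + \left(8 + 5 i \sqrt{3}\right) = \left(-21 + \frac{1}{- \frac{168713}{61}}\right) + \left(8 + 5 i \sqrt{3}\right) = \left(-21 - \frac{61}{168713}\right) + \left(8 + 5 i \sqrt{3}\right) = - \frac{3543034}{168713} + \left(8 + 5 i \sqrt{3}\right) = - \frac{2193330}{168713} + 5 i \sqrt{3}$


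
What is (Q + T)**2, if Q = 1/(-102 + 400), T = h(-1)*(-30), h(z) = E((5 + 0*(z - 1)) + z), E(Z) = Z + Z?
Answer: 5114967361/88804 ≈ 57598.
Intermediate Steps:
E(Z) = 2*Z
h(z) = 10 + 2*z (h(z) = 2*((5 + 0*(z - 1)) + z) = 2*((5 + 0*(-1 + z)) + z) = 2*((5 + 0) + z) = 2*(5 + z) = 10 + 2*z)
T = -240 (T = (10 + 2*(-1))*(-30) = (10 - 2)*(-30) = 8*(-30) = -240)
Q = 1/298 ≈ 0.0033557
(Q + T)**2 = (1/298 - 240)**2 = (-71519/298)**2 = 5114967361/88804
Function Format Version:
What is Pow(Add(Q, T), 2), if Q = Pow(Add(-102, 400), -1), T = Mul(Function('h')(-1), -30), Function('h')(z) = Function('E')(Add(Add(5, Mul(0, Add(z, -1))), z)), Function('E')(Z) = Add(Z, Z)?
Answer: Rational(5114967361, 88804) ≈ 57598.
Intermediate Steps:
Function('E')(Z) = Mul(2, Z)
Function('h')(z) = Add(10, Mul(2, z)) (Function('h')(z) = Mul(2, Add(Add(5, Mul(0, Add(z, -1))), z)) = Mul(2, Add(Add(5, Mul(0, Add(-1, z))), z)) = Mul(2, Add(Add(5, 0), z)) = Mul(2, Add(5, z)) = Add(10, Mul(2, z)))
T = -240 (T = Mul(Add(10, Mul(2, -1)), -30) = Mul(Add(10, -2), -30) = Mul(8, -30) = -240)
Q = Rational(1, 298) (Q = Pow(298, -1) = Rational(1, 298) ≈ 0.0033557)
Pow(Add(Q, T), 2) = Pow(Add(Rational(1, 298), -240), 2) = Pow(Rational(-71519, 298), 2) = Rational(5114967361, 88804)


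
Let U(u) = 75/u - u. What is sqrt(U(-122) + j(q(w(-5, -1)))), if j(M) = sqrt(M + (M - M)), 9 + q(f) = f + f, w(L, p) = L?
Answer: sqrt(1806698 + 14884*I*sqrt(19))/122 ≈ 11.019 + 0.19779*I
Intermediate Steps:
q(f) = -9 + 2*f (q(f) = -9 + (f + f) = -9 + 2*f)
j(M) = sqrt(M) (j(M) = sqrt(M + 0) = sqrt(M))
U(u) = -u + 75/u
sqrt(U(-122) + j(q(w(-5, -1)))) = sqrt((-1*(-122) + 75/(-122)) + sqrt(-9 + 2*(-5))) = sqrt((122 + 75*(-1/122)) + sqrt(-9 - 10)) = sqrt((122 - 75/122) + sqrt(-19)) = sqrt(14809/122 + I*sqrt(19))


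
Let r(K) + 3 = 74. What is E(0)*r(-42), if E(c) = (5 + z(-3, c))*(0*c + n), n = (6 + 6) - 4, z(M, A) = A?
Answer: 2840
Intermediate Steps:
n = 8 (n = 12 - 4 = 8)
r(K) = 71 (r(K) = -3 + 74 = 71)
E(c) = 40 + 8*c (E(c) = (5 + c)*(0*c + 8) = (5 + c)*(0 + 8) = (5 + c)*8 = 40 + 8*c)
E(0)*r(-42) = (40 + 8*0)*71 = (40 + 0)*71 = 40*71 = 2840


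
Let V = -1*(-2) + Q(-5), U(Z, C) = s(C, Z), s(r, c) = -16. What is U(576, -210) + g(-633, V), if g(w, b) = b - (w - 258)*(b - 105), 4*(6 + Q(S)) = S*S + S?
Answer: -92679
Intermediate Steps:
Q(S) = -6 + S/4 + S²/4 (Q(S) = -6 + (S*S + S)/4 = -6 + (S² + S)/4 = -6 + (S + S²)/4 = -6 + (S/4 + S²/4) = -6 + S/4 + S²/4)
U(Z, C) = -16
V = 1 (V = -1*(-2) + (-6 + (¼)*(-5) + (¼)*(-5)²) = 2 + (-6 - 5/4 + (¼)*25) = 2 + (-6 - 5/4 + 25/4) = 2 - 1 = 1)
g(w, b) = b - (-258 + w)*(-105 + b)
U(576, -210) + g(-633, V) = -16 + (-27090 + 105*(-633) + 259*1 - 1*1*(-633)) = -16 + (-27090 - 66465 + 259 + 633) = -16 - 92663 = -92679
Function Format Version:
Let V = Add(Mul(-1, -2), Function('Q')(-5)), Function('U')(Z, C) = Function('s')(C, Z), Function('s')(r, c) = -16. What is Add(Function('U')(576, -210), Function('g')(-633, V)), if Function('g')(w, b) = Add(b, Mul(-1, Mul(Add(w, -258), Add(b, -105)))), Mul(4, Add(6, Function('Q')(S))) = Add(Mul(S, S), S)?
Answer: -92679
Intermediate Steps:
Function('Q')(S) = Add(-6, Mul(Rational(1, 4), S), Mul(Rational(1, 4), Pow(S, 2))) (Function('Q')(S) = Add(-6, Mul(Rational(1, 4), Add(Mul(S, S), S))) = Add(-6, Mul(Rational(1, 4), Add(Pow(S, 2), S))) = Add(-6, Mul(Rational(1, 4), Add(S, Pow(S, 2)))) = Add(-6, Add(Mul(Rational(1, 4), S), Mul(Rational(1, 4), Pow(S, 2)))) = Add(-6, Mul(Rational(1, 4), S), Mul(Rational(1, 4), Pow(S, 2))))
Function('U')(Z, C) = -16
V = 1 (V = Add(Mul(-1, -2), Add(-6, Mul(Rational(1, 4), -5), Mul(Rational(1, 4), Pow(-5, 2)))) = Add(2, Add(-6, Rational(-5, 4), Mul(Rational(1, 4), 25))) = Add(2, Add(-6, Rational(-5, 4), Rational(25, 4))) = Add(2, -1) = 1)
Function('g')(w, b) = Add(b, Mul(-1, Add(-258, w), Add(-105, b))) (Function('g')(w, b) = Add(b, Mul(-1, Mul(Add(-258, w), Add(-105, b)))) = Add(b, Mul(-1, Add(-258, w), Add(-105, b))))
Add(Function('U')(576, -210), Function('g')(-633, V)) = Add(-16, Add(-27090, Mul(105, -633), Mul(259, 1), Mul(-1, 1, -633))) = Add(-16, Add(-27090, -66465, 259, 633)) = Add(-16, -92663) = -92679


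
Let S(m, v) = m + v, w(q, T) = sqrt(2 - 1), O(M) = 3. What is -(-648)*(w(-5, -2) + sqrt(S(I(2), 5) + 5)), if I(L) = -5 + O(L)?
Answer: 648 + 1296*sqrt(2) ≈ 2480.8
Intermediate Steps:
w(q, T) = 1 (w(q, T) = sqrt(1) = 1)
I(L) = -2 (I(L) = -5 + 3 = -2)
-(-648)*(w(-5, -2) + sqrt(S(I(2), 5) + 5)) = -(-648)*(1 + sqrt((-2 + 5) + 5)) = -(-648)*(1 + sqrt(3 + 5)) = -(-648)*(1 + sqrt(8)) = -(-648)*(1 + 2*sqrt(2)) = -108*(-6 - 12*sqrt(2)) = 648 + 1296*sqrt(2)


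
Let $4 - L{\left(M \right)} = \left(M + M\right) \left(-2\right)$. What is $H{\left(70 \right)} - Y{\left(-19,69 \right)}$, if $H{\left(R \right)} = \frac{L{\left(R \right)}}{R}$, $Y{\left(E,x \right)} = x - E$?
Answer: $- \frac{2938}{35} \approx -83.943$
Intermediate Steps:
$L{\left(M \right)} = 4 + 4 M$ ($L{\left(M \right)} = 4 - \left(M + M\right) \left(-2\right) = 4 - 2 M \left(-2\right) = 4 - - 4 M = 4 + 4 M$)
$H{\left(R \right)} = \frac{4 + 4 R}{R}$
$H{\left(70 \right)} - Y{\left(-19,69 \right)} = \left(4 + \frac{4}{70}\right) - \left(69 - -19\right) = \left(4 + 4 \cdot \frac{1}{70}\right) - \left(69 + 19\right) = \left(4 + \frac{2}{35}\right) - 88 = \frac{142}{35} - 88 = - \frac{2938}{35}$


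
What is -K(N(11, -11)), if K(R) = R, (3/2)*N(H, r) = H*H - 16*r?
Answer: -198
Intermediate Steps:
N(H, r) = -32*r/3 + 2*H²/3 (N(H, r) = 2*(H*H - 16*r)/3 = 2*(H² - 16*r)/3 = -32*r/3 + 2*H²/3)
-K(N(11, -11)) = -(-32/3*(-11) + (⅔)*11²) = -(352/3 + (⅔)*121) = -(352/3 + 242/3) = -1*198 = -198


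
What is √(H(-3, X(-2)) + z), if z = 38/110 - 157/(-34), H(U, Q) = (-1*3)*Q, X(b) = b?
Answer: √38336870/1870 ≈ 3.3111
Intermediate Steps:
H(U, Q) = -3*Q
z = 9281/1870 (z = 38*(1/110) - 157*(-1/34) = 19/55 + 157/34 = 9281/1870 ≈ 4.9631)
√(H(-3, X(-2)) + z) = √(-3*(-2) + 9281/1870) = √(6 + 9281/1870) = √(20501/1870) = √38336870/1870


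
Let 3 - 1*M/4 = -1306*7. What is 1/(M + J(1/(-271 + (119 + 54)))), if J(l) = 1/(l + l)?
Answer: 1/36531 ≈ 2.7374e-5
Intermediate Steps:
M = 36580 (M = 12 - (-5224)*7 = 12 - 4*(-9142) = 12 + 36568 = 36580)
J(l) = 1/(2*l)
1/(M + J(1/(-271 + (119 + 54)))) = 1/(36580 + 1/(2*(1/(-271 + (119 + 54))))) = 1/(36580 + 1/(2*(1/(-271 + 173)))) = 1/(36580 + 1/(2*(1/(-98)))) = 1/(36580 + 1/(2*(-1/98))) = 1/(36580 + (½)*(-98)) = 1/(36580 - 49) = 1/36531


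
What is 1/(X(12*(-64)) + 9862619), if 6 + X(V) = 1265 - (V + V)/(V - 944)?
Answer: 107/1055434850 ≈ 1.0138e-7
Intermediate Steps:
X(V) = 1259 - 2*V/(-944 + V) (X(V) = -6 + (1265 - (V + V)/(V - 944)) = -6 + (1265 - 2*V/(-944 + V)) = 1259 - 2*V/(-944 + V))
1/(X(12*(-64)) + 9862619) = 1/((-1188496 + 1257*(12*(-64)))/(-944 + 12*(-64)) + 9862619) = 1/((-1188496 + 1257*(-768))/(-944 - 768) + 9862619) = 1/((-1188496 - 965376)/(-1712) + 9862619) = 1/(-1/1712*(-2153872) + 9862619) = 1/(134617/107 + 9862619) = 1/(1055434850/107) = 107/1055434850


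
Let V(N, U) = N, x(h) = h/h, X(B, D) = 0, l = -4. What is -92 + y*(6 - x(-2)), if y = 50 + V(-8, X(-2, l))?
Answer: 118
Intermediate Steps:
x(h) = 1
y = 42 (y = 50 - 8 = 42)
-92 + y*(6 - x(-2)) = -92 + 42*(6 - 1*1) = -92 + 42*(6 - 1) = -92 + 42*5 = -92 + 210 = 118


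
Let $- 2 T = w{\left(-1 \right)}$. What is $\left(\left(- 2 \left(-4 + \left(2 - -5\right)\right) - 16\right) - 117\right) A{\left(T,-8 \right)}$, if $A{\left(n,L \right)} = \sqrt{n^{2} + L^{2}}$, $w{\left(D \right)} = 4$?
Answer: $- 278 \sqrt{17} \approx -1146.2$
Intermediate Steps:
$T = -2$ ($T = \left(- \frac{1}{2}\right) 4 = -2$)
$A{\left(n,L \right)} = \sqrt{L^{2} + n^{2}}$
$\left(\left(- 2 \left(-4 + \left(2 - -5\right)\right) - 16\right) - 117\right) A{\left(T,-8 \right)} = \left(\left(- 2 \left(-4 + \left(2 - -5\right)\right) - 16\right) - 117\right) \sqrt{\left(-8\right)^{2} + \left(-2\right)^{2}} = \left(\left(- 2 \left(-4 + \left(2 + 5\right)\right) - 16\right) - 117\right) \sqrt{64 + 4} = \left(\left(- 2 \left(-4 + 7\right) - 16\right) - 117\right) \sqrt{68} = \left(\left(\left(-2\right) 3 - 16\right) - 117\right) 2 \sqrt{17} = \left(\left(-6 - 16\right) - 117\right) 2 \sqrt{17} = \left(-22 - 117\right) 2 \sqrt{17} = - 139 \cdot 2 \sqrt{17} = - 278 \sqrt{17}$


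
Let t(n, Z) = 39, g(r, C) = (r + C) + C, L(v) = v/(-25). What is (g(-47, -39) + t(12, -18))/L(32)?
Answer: 1075/16 ≈ 67.188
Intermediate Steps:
L(v) = -v/25 (L(v) = v*(-1/25) = -v/25)
g(r, C) = r + 2*C (g(r, C) = (C + r) + C = r + 2*C)
(g(-47, -39) + t(12, -18))/L(32) = ((-47 + 2*(-39)) + 39)/((-1/25*32)) = ((-47 - 78) + 39)/(-32/25) = (-125 + 39)*(-25/32) = -86*(-25/32) = 1075/16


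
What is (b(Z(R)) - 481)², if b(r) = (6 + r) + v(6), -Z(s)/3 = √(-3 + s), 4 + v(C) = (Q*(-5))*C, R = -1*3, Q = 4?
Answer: 358747 + 3594*I*√6 ≈ 3.5875e+5 + 8803.5*I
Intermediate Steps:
R = -3
v(C) = -4 - 20*C (v(C) = -4 + (4*(-5))*C = -4 - 20*C)
Z(s) = -3*√(-3 + s)
b(r) = -118 + r (b(r) = (6 + r) + (-4 - 20*6) = (6 + r) + (-4 - 120) = (6 + r) - 124 = -118 + r)
(b(Z(R)) - 481)² = ((-118 - 3*√(-3 - 3)) - 481)² = ((-118 - 3*I*√6) - 481)² = (-599 - 3*I*√6)²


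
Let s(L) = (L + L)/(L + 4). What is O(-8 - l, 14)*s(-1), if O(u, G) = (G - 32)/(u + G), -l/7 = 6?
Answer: ¼ ≈ 0.25000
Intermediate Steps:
l = -42 (l = -7*6 = -42)
s(L) = 2*L/(4 + L) (s(L) = (2*L)/(4 + L) = 2*L/(4 + L))
O(u, G) = (-32 + G)/(G + u)
O(-8 - l, 14)*s(-1) = ((-32 + 14)/(14 + (-8 - 1*(-42))))*(2*(-1)/(4 - 1)) = (-18/(14 + (-8 + 42)))*(2*(-1)/3) = (-18/(14 + 34))*(2*(-1)*(⅓)) = (-18/48)*(-⅔) = ((1/48)*(-18))*(-⅔) = -3/8*(-⅔) = ¼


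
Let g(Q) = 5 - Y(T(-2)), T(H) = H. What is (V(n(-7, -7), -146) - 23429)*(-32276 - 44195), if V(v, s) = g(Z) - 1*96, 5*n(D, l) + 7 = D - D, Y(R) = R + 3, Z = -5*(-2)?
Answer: 1798674391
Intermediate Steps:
Z = 10
Y(R) = 3 + R
n(D, l) = -7/5 (n(D, l) = -7/5 + (D - D)/5 = -7/5 + (⅕)*0 = -7/5 + 0 = -7/5)
g(Q) = 4 (g(Q) = 5 - (3 - 2) = 5 - 1*1 = 5 - 1 = 4)
V(v, s) = -92 (V(v, s) = 4 - 1*96 = 4 - 96 = -92)
(V(n(-7, -7), -146) - 23429)*(-32276 - 44195) = (-92 - 23429)*(-32276 - 44195) = -23521*(-76471) = 1798674391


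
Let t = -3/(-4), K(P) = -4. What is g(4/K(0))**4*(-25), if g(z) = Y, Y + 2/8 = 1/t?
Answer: -714025/20736 ≈ -34.434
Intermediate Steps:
t = 3/4 (t = -3*(-1/4) = 3/4 ≈ 0.75000)
Y = 13/12 (Y = -1/4 + 1/(3/4) = -1/4 + 4/3 = 13/12 ≈ 1.0833)
g(z) = 13/12
g(4/K(0))**4*(-25) = (13/12)**4*(-25) = (28561/20736)*(-25) = -714025/20736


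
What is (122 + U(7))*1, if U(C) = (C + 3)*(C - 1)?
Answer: 182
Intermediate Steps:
U(C) = (-1 + C)*(3 + C) (U(C) = (3 + C)*(-1 + C) = (-1 + C)*(3 + C))
(122 + U(7))*1 = (122 + (-3 + 7² + 2*7))*1 = (122 + (-3 + 49 + 14))*1 = (122 + 60)*1 = 182*1 = 182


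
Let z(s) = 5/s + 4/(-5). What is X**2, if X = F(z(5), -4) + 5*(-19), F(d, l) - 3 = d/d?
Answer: 8281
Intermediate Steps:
z(s) = -4/5 + 5/s (z(s) = 5/s + 4*(-1/5) = 5/s - 4/5 = -4/5 + 5/s)
F(d, l) = 4 (F(d, l) = 3 + d/d = 3 + 1 = 4)
X = -91 (X = 4 + 5*(-19) = 4 - 95 = -91)
X**2 = (-91)**2 = 8281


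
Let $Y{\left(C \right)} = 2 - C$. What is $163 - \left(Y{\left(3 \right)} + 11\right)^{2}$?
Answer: $63$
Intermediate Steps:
$163 - \left(Y{\left(3 \right)} + 11\right)^{2} = 163 - \left(\left(2 - 3\right) + 11\right)^{2} = 163 - \left(-1 + 11\right)^{2} = 163 - 10^{2} = 163 - 100 = 63$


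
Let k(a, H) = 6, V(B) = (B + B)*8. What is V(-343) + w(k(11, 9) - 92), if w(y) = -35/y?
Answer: -471933/86 ≈ -5487.6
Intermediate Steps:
V(B) = 16*B (V(B) = (2*B)*8 = 16*B)
V(-343) + w(k(11, 9) - 92) = 16*(-343) - 35/(6 - 92) = -5488 - 35/(-86) = -5488 - 35*(-1/86) = -5488 + 35/86 = -471933/86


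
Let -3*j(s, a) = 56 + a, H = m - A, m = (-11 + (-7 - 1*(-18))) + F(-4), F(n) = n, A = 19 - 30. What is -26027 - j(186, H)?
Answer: -26006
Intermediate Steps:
A = -11
m = -4 (m = (-11 + (-7 - 1*(-18))) - 4 = (-11 + (-7 + 18)) - 4 = (-11 + 11) - 4 = 0 - 4 = -4)
H = 7 (H = -4 - 1*(-11) = -4 + 11 = 7)
j(s, a) = -56/3 - a/3 (j(s, a) = -(56 + a)/3 = -56/3 - a/3)
-26027 - j(186, H) = -26027 - (-56/3 - 1/3*7) = -26027 - (-56/3 - 7/3) = -26027 - 1*(-21) = -26027 + 21 = -26006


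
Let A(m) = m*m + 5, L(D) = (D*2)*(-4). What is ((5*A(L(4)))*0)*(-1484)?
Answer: 0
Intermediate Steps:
L(D) = -8*D (L(D) = (2*D)*(-4) = -8*D)
A(m) = 5 + m² (A(m) = m² + 5 = 5 + m²)
((5*A(L(4)))*0)*(-1484) = ((5*(5 + (-8*4)²))*0)*(-1484) = ((5*(5 + (-32)²))*0)*(-1484) = ((5*(5 + 1024))*0)*(-1484) = ((5*1029)*0)*(-1484) = (5145*0)*(-1484) = 0*(-1484) = 0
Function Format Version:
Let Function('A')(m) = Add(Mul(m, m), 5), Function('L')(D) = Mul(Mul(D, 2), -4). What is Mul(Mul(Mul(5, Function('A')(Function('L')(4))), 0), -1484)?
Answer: 0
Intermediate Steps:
Function('L')(D) = Mul(-8, D) (Function('L')(D) = Mul(Mul(2, D), -4) = Mul(-8, D))
Function('A')(m) = Add(5, Pow(m, 2)) (Function('A')(m) = Add(Pow(m, 2), 5) = Add(5, Pow(m, 2)))
Mul(Mul(Mul(5, Function('A')(Function('L')(4))), 0), -1484) = Mul(Mul(Mul(5, Add(5, Pow(Mul(-8, 4), 2))), 0), -1484) = Mul(Mul(Mul(5, Add(5, Pow(-32, 2))), 0), -1484) = Mul(Mul(Mul(5, Add(5, 1024)), 0), -1484) = Mul(Mul(Mul(5, 1029), 0), -1484) = Mul(Mul(5145, 0), -1484) = Mul(0, -1484) = 0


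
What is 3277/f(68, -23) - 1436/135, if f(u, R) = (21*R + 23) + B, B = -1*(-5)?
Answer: -43831/2457 ≈ -17.839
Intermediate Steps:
B = 5
f(u, R) = 28 + 21*R (f(u, R) = (21*R + 23) + 5 = (23 + 21*R) + 5 = 28 + 21*R)
3277/f(68, -23) - 1436/135 = 3277/(28 + 21*(-23)) - 1436/135 = 3277/(28 - 483) - 1436*1/135 = 3277/(-455) - 1436/135 = 3277*(-1/455) - 1436/135 = -3277/455 - 1436/135 = -43831/2457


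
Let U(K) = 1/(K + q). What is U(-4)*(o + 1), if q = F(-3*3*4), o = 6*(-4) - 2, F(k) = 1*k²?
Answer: -25/1292 ≈ -0.019350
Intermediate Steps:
F(k) = k²
o = -26 (o = -24 - 2 = -26)
q = 1296 (q = (-3*3*4)² = (-9*4)² = (-36)² = 1296)
U(K) = 1/(1296 + K) (U(K) = 1/(K + 1296) = 1/(1296 + K))
U(-4)*(o + 1) = (-26 + 1)/(1296 - 4) = -25/1292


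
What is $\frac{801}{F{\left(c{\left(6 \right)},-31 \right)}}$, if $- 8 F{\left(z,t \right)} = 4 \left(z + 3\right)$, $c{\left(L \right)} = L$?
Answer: $-178$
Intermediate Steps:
$F{\left(z,t \right)} = - \frac{3}{2} - \frac{z}{2}$ ($F{\left(z,t \right)} = - \frac{4 \left(z + 3\right)}{8} = - \frac{4 \left(3 + z\right)}{8} = - \frac{12 + 4 z}{8} = - \frac{3}{2} - \frac{z}{2}$)
$\frac{801}{F{\left(c{\left(6 \right)},-31 \right)}} = \frac{801}{- \frac{3}{2} - 3} = \frac{801}{- \frac{9}{2}} = 801 \left(- \frac{2}{9}\right) = -178$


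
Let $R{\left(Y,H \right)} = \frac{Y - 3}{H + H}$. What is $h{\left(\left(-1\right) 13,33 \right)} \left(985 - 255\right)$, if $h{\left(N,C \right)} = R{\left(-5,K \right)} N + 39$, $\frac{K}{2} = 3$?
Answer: $\frac{104390}{3} \approx 34797.0$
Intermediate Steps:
$K = 6$ ($K = 2 \cdot 3 = 6$)
$R{\left(Y,H \right)} = \frac{-3 + Y}{2 H}$
$h{\left(N,C \right)} = 39 - \frac{2 N}{3}$ ($h{\left(N,C \right)} = \frac{-3 - 5}{2 \cdot 6} N + 39 = \frac{1}{2} \cdot \frac{1}{6} \left(-8\right) N + 39 = - \frac{2 N}{3} + 39 = 39 - \frac{2 N}{3}$)
$h{\left(\left(-1\right) 13,33 \right)} \left(985 - 255\right) = \left(39 - \frac{2 \left(\left(-1\right) 13\right)}{3}\right) \left(985 - 255\right) = \left(39 - - \frac{26}{3}\right) 730 = \left(39 + \frac{26}{3}\right) 730 = \frac{143}{3} \cdot 730 = \frac{104390}{3}$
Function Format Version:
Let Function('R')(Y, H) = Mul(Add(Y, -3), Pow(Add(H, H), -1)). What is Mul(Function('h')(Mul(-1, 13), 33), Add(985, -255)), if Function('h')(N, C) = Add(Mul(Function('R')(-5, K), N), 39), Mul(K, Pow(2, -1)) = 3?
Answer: Rational(104390, 3) ≈ 34797.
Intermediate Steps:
K = 6 (K = Mul(2, 3) = 6)
Function('R')(Y, H) = Mul(Rational(1, 2), Pow(H, -1), Add(-3, Y)) (Function('R')(Y, H) = Mul(Add(-3, Y), Pow(Mul(2, H), -1)) = Mul(Add(-3, Y), Mul(Rational(1, 2), Pow(H, -1))) = Mul(Rational(1, 2), Pow(H, -1), Add(-3, Y)))
Function('h')(N, C) = Add(39, Mul(Rational(-2, 3), N)) (Function('h')(N, C) = Add(Mul(Mul(Rational(1, 2), Pow(6, -1), Add(-3, -5)), N), 39) = Add(Mul(Mul(Rational(1, 2), Rational(1, 6), -8), N), 39) = Add(Mul(Rational(-2, 3), N), 39) = Add(39, Mul(Rational(-2, 3), N)))
Mul(Function('h')(Mul(-1, 13), 33), Add(985, -255)) = Mul(Add(39, Mul(Rational(-2, 3), Mul(-1, 13))), Add(985, -255)) = Mul(Add(39, Mul(Rational(-2, 3), -13)), 730) = Mul(Add(39, Rational(26, 3)), 730) = Mul(Rational(143, 3), 730) = Rational(104390, 3)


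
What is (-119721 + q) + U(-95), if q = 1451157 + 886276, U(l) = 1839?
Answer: 2219551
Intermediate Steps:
q = 2337433
(-119721 + q) + U(-95) = (-119721 + 2337433) + 1839 = 2217712 + 1839 = 2219551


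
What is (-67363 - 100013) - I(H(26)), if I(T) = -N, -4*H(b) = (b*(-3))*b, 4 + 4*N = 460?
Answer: -167262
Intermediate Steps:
N = 114 (N = -1 + (¼)*460 = -1 + 115 = 114)
H(b) = 3*b²/4 (H(b) = -b*(-3)*b/4 = -(-3*b)*b/4 = -(-3)*b²/4 = 3*b²/4)
I(T) = -114 (I(T) = -1*114 = -114)
(-67363 - 100013) - I(H(26)) = (-67363 - 100013) - 1*(-114) = -167376 + 114 = -167262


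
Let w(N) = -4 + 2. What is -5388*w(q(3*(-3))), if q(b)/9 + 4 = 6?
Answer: 10776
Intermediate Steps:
q(b) = 18 (q(b) = -36 + 9*6 = -36 + 54 = 18)
w(N) = -2
-5388*w(q(3*(-3))) = -5388*(-2) = 10776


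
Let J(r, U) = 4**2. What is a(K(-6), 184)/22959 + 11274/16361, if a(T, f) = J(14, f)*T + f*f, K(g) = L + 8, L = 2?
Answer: 815375542/375632199 ≈ 2.1707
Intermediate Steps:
J(r, U) = 16
K(g) = 10 (K(g) = 2 + 8 = 10)
a(T, f) = f**2 + 16*T (a(T, f) = 16*T + f*f = 16*T + f**2 = f**2 + 16*T)
a(K(-6), 184)/22959 + 11274/16361 = (184**2 + 16*10)/22959 + 11274/16361 = (33856 + 160)*(1/22959) + 11274*(1/16361) = 34016*(1/22959) + 11274/16361 = 34016/22959 + 11274/16361 = 815375542/375632199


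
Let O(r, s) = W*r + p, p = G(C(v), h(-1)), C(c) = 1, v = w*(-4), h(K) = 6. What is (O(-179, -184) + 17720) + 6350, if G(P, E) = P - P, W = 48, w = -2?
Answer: 15478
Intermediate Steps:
v = 8 (v = -2*(-4) = 8)
G(P, E) = 0
p = 0
O(r, s) = 48*r (O(r, s) = 48*r + 0 = 48*r)
(O(-179, -184) + 17720) + 6350 = (48*(-179) + 17720) + 6350 = (-8592 + 17720) + 6350 = 9128 + 6350 = 15478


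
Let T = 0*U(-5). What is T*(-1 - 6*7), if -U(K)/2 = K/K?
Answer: 0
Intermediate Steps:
U(K) = -2 (U(K) = -2*K/K = -2*1 = -2)
T = 0 (T = 0*(-2) = 0)
T*(-1 - 6*7) = 0*(-1 - 6*7) = 0*(-1 - 42) = 0*(-43) = 0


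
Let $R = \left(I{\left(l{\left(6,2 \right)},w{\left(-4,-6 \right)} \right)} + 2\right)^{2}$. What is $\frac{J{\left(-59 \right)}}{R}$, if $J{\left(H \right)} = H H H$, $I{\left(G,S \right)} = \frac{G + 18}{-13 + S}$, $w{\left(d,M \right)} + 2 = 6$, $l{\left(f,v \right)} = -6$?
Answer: $- \frac{1848411}{4} \approx -4.621 \cdot 10^{5}$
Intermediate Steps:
$w{\left(d,M \right)} = 4$ ($w{\left(d,M \right)} = -2 + 6 = 4$)
$I{\left(G,S \right)} = \frac{18 + G}{-13 + S}$
$J{\left(H \right)} = H^{3}$ ($J{\left(H \right)} = H^{2} H = H^{3}$)
$R = \frac{4}{9}$ ($R = \left(\frac{18 - 6}{-13 + 4} + 2\right)^{2} = \left(\frac{1}{-9} \cdot 12 + 2\right)^{2} = \left(\left(- \frac{1}{9}\right) 12 + 2\right)^{2} = \left(- \frac{4}{3} + 2\right)^{2} = \left(\frac{2}{3}\right)^{2} = \frac{4}{9} \approx 0.44444$)
$\frac{J{\left(-59 \right)}}{R} = \frac{\left(-59\right)^{3}}{\frac{4}{9}} = \left(-205379\right) \frac{9}{4} = - \frac{1848411}{4}$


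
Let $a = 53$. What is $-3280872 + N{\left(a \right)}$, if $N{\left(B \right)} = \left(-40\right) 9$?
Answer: $-3281232$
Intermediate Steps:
$N{\left(B \right)} = -360$
$-3280872 + N{\left(a \right)} = -3280872 - 360 = -3281232$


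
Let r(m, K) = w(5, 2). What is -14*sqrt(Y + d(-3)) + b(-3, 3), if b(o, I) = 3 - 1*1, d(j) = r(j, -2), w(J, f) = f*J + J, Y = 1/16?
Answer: 2 - 7*sqrt(241)/2 ≈ -52.335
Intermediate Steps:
Y = 1/16 ≈ 0.062500
w(J, f) = J + J*f (w(J, f) = J*f + J = J + J*f)
r(m, K) = 15 (r(m, K) = 5*(1 + 2) = 5*3 = 15)
d(j) = 15
b(o, I) = 2 (b(o, I) = 3 - 1 = 2)
-14*sqrt(Y + d(-3)) + b(-3, 3) = -14*sqrt(1/16 + 15) + 2 = -7*sqrt(241)/2 + 2 = 2 - 7*sqrt(241)/2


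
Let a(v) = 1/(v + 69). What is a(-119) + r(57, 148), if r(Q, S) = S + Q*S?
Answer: 429199/50 ≈ 8584.0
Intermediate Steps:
a(v) = 1/(69 + v)
a(-119) + r(57, 148) = 1/(69 - 119) + 148*(1 + 57) = 1/(-50) + 148*58 = -1/50 + 8584 = 429199/50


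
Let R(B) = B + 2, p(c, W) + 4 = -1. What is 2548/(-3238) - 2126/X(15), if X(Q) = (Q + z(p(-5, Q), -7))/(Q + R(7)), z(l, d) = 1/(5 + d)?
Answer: -165252658/46951 ≈ -3519.7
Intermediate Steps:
p(c, W) = -5 (p(c, W) = -4 - 1 = -5)
R(B) = 2 + B
X(Q) = (-½ + Q)/(9 + Q) (X(Q) = (Q + 1/(5 - 7))/(Q + (2 + 7)) = (Q + 1/(-2))/(Q + 9) = (Q - ½)/(9 + Q) = (-½ + Q)/(9 + Q))
2548/(-3238) - 2126/X(15) = 2548/(-3238) - 2126*(9 + 15)/(-½ + 15) = 2548*(-1/3238) - 2126/((29/2)/24) = -1274/1619 - 2126/((1/24)*(29/2)) = -1274/1619 - 2126/29/48 = -1274/1619 - 2126*48/29 = -1274/1619 - 102048/29 = -165252658/46951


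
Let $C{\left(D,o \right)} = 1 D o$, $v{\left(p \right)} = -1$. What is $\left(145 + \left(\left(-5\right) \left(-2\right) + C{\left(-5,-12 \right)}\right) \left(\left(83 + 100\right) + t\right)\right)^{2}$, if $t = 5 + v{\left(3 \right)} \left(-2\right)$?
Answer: $180768025$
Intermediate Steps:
$C{\left(D,o \right)} = D o$
$t = 7$ ($t = 5 - -2 = 5 + 2 = 7$)
$\left(145 + \left(\left(-5\right) \left(-2\right) + C{\left(-5,-12 \right)}\right) \left(\left(83 + 100\right) + t\right)\right)^{2} = \left(145 + \left(\left(-5\right) \left(-2\right) - -60\right) \left(\left(83 + 100\right) + 7\right)\right)^{2} = \left(145 + \left(10 + 60\right) \left(183 + 7\right)\right)^{2} = \left(145 + 70 \cdot 190\right)^{2} = \left(145 + 13300\right)^{2} = 13445^{2} = 180768025$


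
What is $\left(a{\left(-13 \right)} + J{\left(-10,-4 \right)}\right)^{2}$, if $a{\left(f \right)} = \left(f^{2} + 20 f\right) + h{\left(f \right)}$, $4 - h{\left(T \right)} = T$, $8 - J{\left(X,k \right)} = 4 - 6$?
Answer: $4096$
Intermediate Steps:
$J{\left(X,k \right)} = 10$ ($J{\left(X,k \right)} = 8 - \left(4 - 6\right) = 8 - -2 = 8 + 2 = 10$)
$h{\left(T \right)} = 4 - T$
$a{\left(f \right)} = 4 + f^{2} + 19 f$ ($a{\left(f \right)} = \left(f^{2} + 20 f\right) - \left(-4 + f\right) = 4 + f^{2} + 19 f$)
$\left(a{\left(-13 \right)} + J{\left(-10,-4 \right)}\right)^{2} = \left(\left(4 + \left(-13\right)^{2} + 19 \left(-13\right)\right) + 10\right)^{2} = \left(\left(4 + 169 - 247\right) + 10\right)^{2} = \left(-74 + 10\right)^{2} = \left(-64\right)^{2} = 4096$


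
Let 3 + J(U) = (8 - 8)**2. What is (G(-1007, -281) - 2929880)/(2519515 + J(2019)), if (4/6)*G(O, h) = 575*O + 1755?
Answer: -3795785/2519512 ≈ -1.5066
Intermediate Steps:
G(O, h) = 5265/2 + 1725*O/2 (G(O, h) = 3*(575*O + 1755)/2 = 3*(1755 + 575*O)/2 = 5265/2 + 1725*O/2)
J(U) = -3 (J(U) = -3 + (8 - 8)**2 = -3 + 0**2 = -3 + 0 = -3)
(G(-1007, -281) - 2929880)/(2519515 + J(2019)) = ((5265/2 + (1725/2)*(-1007)) - 2929880)/(2519515 - 3) = ((5265/2 - 1737075/2) - 2929880)/2519512 = (-865905 - 2929880)*(1/2519512) = -3795785*1/2519512 = -3795785/2519512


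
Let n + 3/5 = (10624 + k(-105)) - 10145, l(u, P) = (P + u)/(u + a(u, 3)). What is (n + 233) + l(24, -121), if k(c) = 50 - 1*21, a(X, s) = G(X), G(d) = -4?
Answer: 14711/20 ≈ 735.55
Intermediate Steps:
a(X, s) = -4
l(u, P) = (P + u)/(-4 + u) (l(u, P) = (P + u)/(u - 4) = (P + u)/(-4 + u))
k(c) = 29 (k(c) = 50 - 21 = 29)
n = 2537/5 (n = -3/5 + ((10624 + 29) - 10145) = -3/5 + (10653 - 10145) = -3/5 + 508 = 2537/5 ≈ 507.40)
(n + 233) + l(24, -121) = (2537/5 + 233) + (-121 + 24)/(-4 + 24) = 3702/5 - 97/20 = 14711/20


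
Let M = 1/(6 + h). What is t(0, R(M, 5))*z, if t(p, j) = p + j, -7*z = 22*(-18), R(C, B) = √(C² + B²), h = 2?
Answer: 99*√1601/14 ≈ 282.95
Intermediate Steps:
M = ⅛ (M = 1/(6 + 2) = 1/8 = ⅛ ≈ 0.12500)
R(C, B) = √(B² + C²)
z = 396/7 (z = -22*(-18)/7 = -⅐*(-396) = 396/7 ≈ 56.571)
t(p, j) = j + p
t(0, R(M, 5))*z = (√(5² + (⅛)²) + 0)*(396/7) = (√(25 + 1/64) + 0)*(396/7) = (√(1601/64) + 0)*(396/7) = (√1601/8 + 0)*(396/7) = (√1601/8)*(396/7) = 99*√1601/14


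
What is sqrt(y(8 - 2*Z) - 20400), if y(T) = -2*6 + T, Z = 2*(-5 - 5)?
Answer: 2*I*sqrt(5091) ≈ 142.7*I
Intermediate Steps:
Z = -20 (Z = 2*(-10) = -20)
y(T) = -12 + T
sqrt(y(8 - 2*Z) - 20400) = sqrt((-12 + (8 - 2*(-20))) - 20400) = sqrt((-12 + (8 + 40)) - 20400) = sqrt((-12 + 48) - 20400) = sqrt(36 - 20400) = sqrt(-20364) = 2*I*sqrt(5091)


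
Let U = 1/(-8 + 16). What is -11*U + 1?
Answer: -3/8 ≈ -0.37500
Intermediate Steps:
U = ⅛ (U = 1/8 = ⅛ ≈ 0.12500)
-11*U + 1 = -11*⅛ + 1 = -11/8 + 1 = -3/8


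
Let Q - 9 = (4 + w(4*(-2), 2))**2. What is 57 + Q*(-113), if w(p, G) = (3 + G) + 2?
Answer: -14633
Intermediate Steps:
w(p, G) = 5 + G
Q = 130 (Q = 9 + (4 + (5 + 2))**2 = 9 + (4 + 7)**2 = 9 + 11**2 = 9 + 121 = 130)
57 + Q*(-113) = 57 + 130*(-113) = 57 - 14690 = -14633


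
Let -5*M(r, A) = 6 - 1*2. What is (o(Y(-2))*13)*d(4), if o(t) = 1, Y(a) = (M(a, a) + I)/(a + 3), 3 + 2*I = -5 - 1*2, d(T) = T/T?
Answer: 13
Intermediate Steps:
d(T) = 1
M(r, A) = -⅘ (M(r, A) = -(6 - 1*2)/5 = -(6 - 2)/5 = -⅕*4 = -⅘)
I = -5 (I = -3/2 + (-5 - 1*2)/2 = -3/2 + (-5 - 2)/2 = -3/2 + (½)*(-7) = -3/2 - 7/2 = -5)
Y(a) = -29/(5*(3 + a)) (Y(a) = (-⅘ - 5)/(a + 3) = -29/(5*(3 + a)))
(o(Y(-2))*13)*d(4) = (1*13)*1 = 13*1 = 13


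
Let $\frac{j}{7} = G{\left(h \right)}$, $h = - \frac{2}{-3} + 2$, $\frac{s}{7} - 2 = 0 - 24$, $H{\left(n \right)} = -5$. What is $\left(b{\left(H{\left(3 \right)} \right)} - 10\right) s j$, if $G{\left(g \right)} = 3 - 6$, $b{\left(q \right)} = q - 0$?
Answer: $-48510$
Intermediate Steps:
$s = -154$ ($s = 14 + 7 \left(0 - 24\right) = 14 + 7 \left(-24\right) = 14 - 168 = -154$)
$b{\left(q \right)} = q$ ($b{\left(q \right)} = q + 0 = q$)
$h = \frac{8}{3}$ ($h = \left(-2\right) \left(- \frac{1}{3}\right) + 2 = \frac{2}{3} + 2 = \frac{8}{3} \approx 2.6667$)
$G{\left(g \right)} = -3$ ($G{\left(g \right)} = 3 - 6 = -3$)
$j = -21$ ($j = 7 \left(-3\right) = -21$)
$\left(b{\left(H{\left(3 \right)} \right)} - 10\right) s j = \left(-5 - 10\right) \left(-154\right) \left(-21\right) = \left(-15\right) \left(-154\right) \left(-21\right) = 2310 \left(-21\right) = -48510$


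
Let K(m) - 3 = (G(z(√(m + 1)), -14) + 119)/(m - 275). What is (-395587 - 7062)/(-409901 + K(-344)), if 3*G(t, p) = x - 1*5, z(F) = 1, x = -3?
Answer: 747719193/761180935 ≈ 0.98232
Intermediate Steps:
G(t, p) = -8/3 (G(t, p) = (-3 - 1*5)/3 = (-3 - 5)/3 = (⅓)*(-8) = -8/3)
K(m) = 3 + 349/(3*(-275 + m)) (K(m) = 3 + (-8/3 + 119)/(m - 275) = 3 + 349/(3*(-275 + m)))
(-395587 - 7062)/(-409901 + K(-344)) = (-395587 - 7062)/(-409901 + (-2126 + 9*(-344))/(3*(-275 - 344))) = -402649/(-409901 + (⅓)*(-2126 - 3096)/(-619)) = -402649/(-409901 + (⅓)*(-1/619)*(-5222)) = -402649/(-409901 + 5222/1857) = -402649/(-761180935/1857) = -402649*(-1857/761180935) = 747719193/761180935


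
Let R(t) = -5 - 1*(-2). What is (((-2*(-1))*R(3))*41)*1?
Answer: -246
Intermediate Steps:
R(t) = -3 (R(t) = -5 + 2 = -3)
(((-2*(-1))*R(3))*41)*1 = ((-2*(-1)*(-3))*41)*1 = ((2*(-3))*41)*1 = -6*41*1 = -246*1 = -246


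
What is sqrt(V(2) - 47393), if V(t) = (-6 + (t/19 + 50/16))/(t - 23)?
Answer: I*sqrt(120719871930)/1596 ≈ 217.7*I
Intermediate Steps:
V(t) = (-23/8 + t/19)/(-23 + t) (V(t) = (-6 + (t*(1/19) + 50*(1/16)))/(-23 + t) = (-6 + (t/19 + 25/8))/(-23 + t) = (-6 + (25/8 + t/19))/(-23 + t) = (-23/8 + t/19)/(-23 + t))
sqrt(V(2) - 47393) = sqrt((-437 + 8*2)/(152*(-23 + 2)) - 47393) = sqrt((1/152)*(-437 + 16)/(-21) - 47393) = sqrt((1/152)*(-1/21)*(-421) - 47393) = sqrt(421/3192 - 47393) = sqrt(-151278035/3192) = I*sqrt(120719871930)/1596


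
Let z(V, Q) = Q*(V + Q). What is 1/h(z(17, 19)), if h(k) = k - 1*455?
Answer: 1/229 ≈ 0.0043668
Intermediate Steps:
z(V, Q) = Q*(Q + V)
h(k) = -455 + k (h(k) = k - 455 = -455 + k)
1/h(z(17, 19)) = 1/(-455 + 19*(19 + 17)) = 1/(-455 + 19*36) = 1/(-455 + 684) = 1/229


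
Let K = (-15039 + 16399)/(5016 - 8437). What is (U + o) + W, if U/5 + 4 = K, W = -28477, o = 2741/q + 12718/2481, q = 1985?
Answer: -480032467619974/16847689485 ≈ -28492.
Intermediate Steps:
o = 32045651/4924785 (o = 2741/1985 + 12718/2481 = 32045651/4924785 ≈ 6.5070)
K = -1360/3421 (K = 1360/(-3421) = 1360*(-1/3421) = -1360/3421 ≈ -0.39754)
U = -75220/3421 (U = -20 + 5*(-1360/3421) = -20 - 6800/3421 = -75220/3421 ≈ -21.988)
(U + o) + W = (-75220/3421 + 32045651/4924785) - 28477 = -260814155629/16847689485 - 28477 = -480032467619974/16847689485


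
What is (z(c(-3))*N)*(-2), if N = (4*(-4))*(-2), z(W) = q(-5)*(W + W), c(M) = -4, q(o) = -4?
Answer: -2048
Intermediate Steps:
z(W) = -8*W (z(W) = -4*(W + W) = -8*W)
N = 32 (N = -16*(-2) = 32)
(z(c(-3))*N)*(-2) = (-8*(-4)*32)*(-2) = (32*32)*(-2) = 1024*(-2) = -2048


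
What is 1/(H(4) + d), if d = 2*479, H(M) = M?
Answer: 1/962 ≈ 0.0010395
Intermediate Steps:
d = 958
1/(H(4) + d) = 1/(4 + 958) = 1/962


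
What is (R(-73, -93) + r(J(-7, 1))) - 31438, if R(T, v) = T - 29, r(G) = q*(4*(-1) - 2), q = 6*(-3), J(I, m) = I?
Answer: -31432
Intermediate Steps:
q = -18
r(G) = 108 (r(G) = -18*(4*(-1) - 2) = -18*(-4 - 2) = -18*(-6) = 108)
R(T, v) = -29 + T
(R(-73, -93) + r(J(-7, 1))) - 31438 = ((-29 - 73) + 108) - 31438 = (-102 + 108) - 31438 = 6 - 31438 = -31432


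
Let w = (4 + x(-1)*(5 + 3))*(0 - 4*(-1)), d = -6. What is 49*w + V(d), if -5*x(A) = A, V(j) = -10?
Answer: 5438/5 ≈ 1087.6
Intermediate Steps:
x(A) = -A/5
w = 112/5 (w = (4 + (-1/5*(-1))*(5 + 3))*(0 - 4*(-1)) = (4 + (1/5)*8)*(0 + 4) = (4 + 8/5)*4 = (28/5)*4 = 112/5 ≈ 22.400)
49*w + V(d) = 49*(112/5) - 10 = 5488/5 - 10 = 5438/5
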